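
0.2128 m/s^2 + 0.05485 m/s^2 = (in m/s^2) 0.2676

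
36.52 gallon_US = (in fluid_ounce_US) 4675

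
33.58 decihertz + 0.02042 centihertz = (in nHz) 3.358e+09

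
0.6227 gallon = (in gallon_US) 0.6227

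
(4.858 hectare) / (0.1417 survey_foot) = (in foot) 3.69e+06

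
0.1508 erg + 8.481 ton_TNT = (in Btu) 3.363e+07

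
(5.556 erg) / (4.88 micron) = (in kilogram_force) 0.01161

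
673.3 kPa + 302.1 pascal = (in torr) 5052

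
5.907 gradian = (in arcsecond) 1.914e+04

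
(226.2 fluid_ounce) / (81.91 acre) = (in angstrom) 201.8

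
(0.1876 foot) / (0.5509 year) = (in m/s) 3.291e-09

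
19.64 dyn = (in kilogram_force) 2.003e-05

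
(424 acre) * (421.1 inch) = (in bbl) 1.154e+08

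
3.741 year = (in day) 1365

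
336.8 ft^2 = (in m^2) 31.29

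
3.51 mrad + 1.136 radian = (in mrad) 1140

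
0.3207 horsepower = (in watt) 239.1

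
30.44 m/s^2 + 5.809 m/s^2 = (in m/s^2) 36.25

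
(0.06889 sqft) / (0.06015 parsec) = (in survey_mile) 2.143e-21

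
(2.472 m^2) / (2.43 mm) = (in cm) 1.017e+05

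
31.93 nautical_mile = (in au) 3.953e-07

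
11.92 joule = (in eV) 7.44e+19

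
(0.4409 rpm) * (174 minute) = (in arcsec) 9.942e+07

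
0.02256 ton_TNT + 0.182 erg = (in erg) 9.439e+14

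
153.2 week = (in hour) 2.574e+04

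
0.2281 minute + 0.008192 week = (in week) 0.008215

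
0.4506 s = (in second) 0.4506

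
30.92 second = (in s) 30.92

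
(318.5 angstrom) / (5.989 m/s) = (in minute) 8.863e-11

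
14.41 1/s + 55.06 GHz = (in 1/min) 3.304e+12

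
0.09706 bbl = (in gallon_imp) 3.394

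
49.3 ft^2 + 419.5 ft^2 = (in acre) 0.01076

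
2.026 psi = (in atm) 0.1379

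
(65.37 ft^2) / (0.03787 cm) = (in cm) 1.604e+06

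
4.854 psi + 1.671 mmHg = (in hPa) 336.9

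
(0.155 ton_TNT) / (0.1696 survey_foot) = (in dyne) 1.255e+15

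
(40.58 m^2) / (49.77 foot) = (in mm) 2675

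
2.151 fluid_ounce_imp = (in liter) 0.06112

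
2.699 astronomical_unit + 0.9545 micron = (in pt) 1.145e+15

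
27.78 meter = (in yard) 30.38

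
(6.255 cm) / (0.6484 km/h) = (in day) 4.02e-06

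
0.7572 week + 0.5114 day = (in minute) 8369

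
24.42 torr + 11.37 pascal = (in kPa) 3.267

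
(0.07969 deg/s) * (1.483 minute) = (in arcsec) 2.553e+04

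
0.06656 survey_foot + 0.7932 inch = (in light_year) 4.274e-18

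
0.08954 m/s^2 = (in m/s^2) 0.08954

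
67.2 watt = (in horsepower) 0.09012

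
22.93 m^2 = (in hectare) 0.002293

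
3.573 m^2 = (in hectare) 0.0003573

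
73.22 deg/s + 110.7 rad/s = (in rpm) 1069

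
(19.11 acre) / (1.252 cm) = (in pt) 1.751e+10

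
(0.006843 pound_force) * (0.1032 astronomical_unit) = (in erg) 4.699e+15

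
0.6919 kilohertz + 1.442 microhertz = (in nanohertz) 6.919e+11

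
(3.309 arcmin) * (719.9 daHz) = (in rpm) 66.17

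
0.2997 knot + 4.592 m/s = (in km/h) 17.09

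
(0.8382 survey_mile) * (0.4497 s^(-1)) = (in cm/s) 6.066e+04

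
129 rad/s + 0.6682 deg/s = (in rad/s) 129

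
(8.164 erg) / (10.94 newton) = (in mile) 4.637e-11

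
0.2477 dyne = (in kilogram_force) 2.526e-07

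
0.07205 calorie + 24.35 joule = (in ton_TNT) 5.892e-09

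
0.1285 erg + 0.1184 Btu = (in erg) 1.249e+09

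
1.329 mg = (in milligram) 1.329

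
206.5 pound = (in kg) 93.67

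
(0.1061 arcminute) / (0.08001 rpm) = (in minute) 6.139e-05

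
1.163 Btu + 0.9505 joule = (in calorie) 293.5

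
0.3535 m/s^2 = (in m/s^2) 0.3535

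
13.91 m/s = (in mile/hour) 31.12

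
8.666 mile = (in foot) 4.576e+04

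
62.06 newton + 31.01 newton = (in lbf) 20.92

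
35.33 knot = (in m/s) 18.18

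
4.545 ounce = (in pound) 0.2841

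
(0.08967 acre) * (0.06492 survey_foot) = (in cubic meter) 7.181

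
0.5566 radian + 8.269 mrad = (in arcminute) 1942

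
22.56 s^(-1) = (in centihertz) 2256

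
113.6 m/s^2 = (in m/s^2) 113.6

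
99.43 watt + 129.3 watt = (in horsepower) 0.3067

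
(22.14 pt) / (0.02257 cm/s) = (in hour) 0.009613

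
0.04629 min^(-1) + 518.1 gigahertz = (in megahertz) 5.181e+05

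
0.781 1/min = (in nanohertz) 1.302e+07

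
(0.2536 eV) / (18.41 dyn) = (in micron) 2.207e-10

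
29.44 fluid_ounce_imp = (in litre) 0.8365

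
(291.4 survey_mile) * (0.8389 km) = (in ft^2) 4.235e+09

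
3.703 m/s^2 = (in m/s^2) 3.703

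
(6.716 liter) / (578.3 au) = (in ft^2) 8.356e-16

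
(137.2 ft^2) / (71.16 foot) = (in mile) 0.0003652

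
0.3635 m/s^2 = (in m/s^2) 0.3635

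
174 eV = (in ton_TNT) 6.663e-27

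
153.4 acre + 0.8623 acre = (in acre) 154.3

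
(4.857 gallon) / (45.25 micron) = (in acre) 0.1004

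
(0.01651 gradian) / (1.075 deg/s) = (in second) 0.01382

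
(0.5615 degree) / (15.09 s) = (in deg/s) 0.03721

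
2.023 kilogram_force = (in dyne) 1.984e+06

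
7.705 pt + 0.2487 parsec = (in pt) 2.175e+19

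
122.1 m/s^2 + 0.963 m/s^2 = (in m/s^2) 123.1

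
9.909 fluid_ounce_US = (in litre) 0.293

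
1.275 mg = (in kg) 1.275e-06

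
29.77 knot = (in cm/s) 1532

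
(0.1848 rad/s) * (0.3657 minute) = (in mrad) 4055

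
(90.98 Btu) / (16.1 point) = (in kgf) 1.723e+06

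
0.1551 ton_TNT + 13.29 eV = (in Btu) 6.151e+05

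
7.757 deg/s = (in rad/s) 0.1354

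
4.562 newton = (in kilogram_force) 0.4652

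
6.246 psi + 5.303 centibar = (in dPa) 4.837e+05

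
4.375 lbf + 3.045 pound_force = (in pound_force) 7.42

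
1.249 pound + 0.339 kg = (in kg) 0.9055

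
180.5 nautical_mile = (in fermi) 3.343e+20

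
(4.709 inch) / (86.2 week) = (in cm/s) 2.294e-07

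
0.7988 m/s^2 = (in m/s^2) 0.7988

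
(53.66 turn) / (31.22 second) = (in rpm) 103.1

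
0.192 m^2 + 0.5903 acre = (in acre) 0.5903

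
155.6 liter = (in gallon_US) 41.11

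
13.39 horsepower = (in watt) 9985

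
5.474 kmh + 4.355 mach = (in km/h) 5344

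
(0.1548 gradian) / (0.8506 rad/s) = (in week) 4.727e-09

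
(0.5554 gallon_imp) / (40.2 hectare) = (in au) 4.198e-20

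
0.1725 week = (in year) 0.003308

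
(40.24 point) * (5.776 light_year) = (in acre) 1.917e+11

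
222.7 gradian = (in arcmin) 1.203e+04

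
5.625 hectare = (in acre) 13.9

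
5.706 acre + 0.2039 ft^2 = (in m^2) 2.309e+04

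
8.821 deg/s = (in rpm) 1.47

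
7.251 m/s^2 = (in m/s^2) 7.251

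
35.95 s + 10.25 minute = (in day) 0.007534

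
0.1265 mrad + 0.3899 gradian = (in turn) 0.0009949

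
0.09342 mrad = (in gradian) 0.005947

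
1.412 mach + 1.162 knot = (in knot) 935.7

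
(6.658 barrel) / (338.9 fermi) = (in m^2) 3.123e+12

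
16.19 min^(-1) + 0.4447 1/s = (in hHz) 0.007145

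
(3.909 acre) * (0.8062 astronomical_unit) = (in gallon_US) 5.04e+17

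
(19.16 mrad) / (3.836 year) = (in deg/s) 9.075e-09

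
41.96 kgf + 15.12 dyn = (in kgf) 41.96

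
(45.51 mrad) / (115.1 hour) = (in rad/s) 1.098e-07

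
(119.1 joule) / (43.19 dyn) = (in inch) 1.086e+07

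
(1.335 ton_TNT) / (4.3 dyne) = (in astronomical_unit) 868.3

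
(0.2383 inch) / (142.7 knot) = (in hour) 2.29e-08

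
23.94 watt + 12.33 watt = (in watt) 36.27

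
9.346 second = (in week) 1.545e-05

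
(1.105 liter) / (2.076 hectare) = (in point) 0.0001509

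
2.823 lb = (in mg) 1.28e+06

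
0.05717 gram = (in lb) 0.000126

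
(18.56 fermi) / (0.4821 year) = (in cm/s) 1.221e-19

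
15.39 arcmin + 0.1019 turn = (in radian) 0.6447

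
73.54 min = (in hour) 1.226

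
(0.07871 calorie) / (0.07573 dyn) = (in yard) 4.756e+05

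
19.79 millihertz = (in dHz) 0.1979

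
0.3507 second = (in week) 5.799e-07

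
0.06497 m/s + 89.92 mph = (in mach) 0.1182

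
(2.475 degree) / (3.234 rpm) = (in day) 1.476e-06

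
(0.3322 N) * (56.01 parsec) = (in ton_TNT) 1.372e+08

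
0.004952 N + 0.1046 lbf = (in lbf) 0.1057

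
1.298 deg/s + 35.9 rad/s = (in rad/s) 35.92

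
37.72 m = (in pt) 1.069e+05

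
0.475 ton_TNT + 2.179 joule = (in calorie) 4.75e+08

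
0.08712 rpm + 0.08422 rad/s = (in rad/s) 0.09334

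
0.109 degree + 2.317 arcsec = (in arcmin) 6.579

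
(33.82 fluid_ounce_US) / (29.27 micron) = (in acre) 0.008444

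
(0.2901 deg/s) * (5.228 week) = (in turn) 2548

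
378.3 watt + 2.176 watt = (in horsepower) 0.5102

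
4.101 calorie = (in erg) 1.716e+08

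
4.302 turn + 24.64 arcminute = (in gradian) 1721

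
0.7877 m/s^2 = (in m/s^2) 0.7877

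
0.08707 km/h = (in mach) 7.103e-05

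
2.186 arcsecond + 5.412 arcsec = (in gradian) 0.002345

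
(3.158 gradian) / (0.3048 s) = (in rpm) 1.554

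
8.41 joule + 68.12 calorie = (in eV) 1.831e+21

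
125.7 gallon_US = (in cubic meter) 0.4758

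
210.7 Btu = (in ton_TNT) 5.313e-05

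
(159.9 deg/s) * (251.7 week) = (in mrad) 4.248e+11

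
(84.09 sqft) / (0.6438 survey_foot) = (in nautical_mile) 0.0215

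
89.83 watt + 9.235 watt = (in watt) 99.06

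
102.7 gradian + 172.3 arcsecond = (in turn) 0.2569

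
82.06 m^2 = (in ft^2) 883.3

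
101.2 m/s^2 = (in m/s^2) 101.2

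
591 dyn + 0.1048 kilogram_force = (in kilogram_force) 0.1054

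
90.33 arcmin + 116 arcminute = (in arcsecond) 1.238e+04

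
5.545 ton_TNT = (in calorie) 5.545e+09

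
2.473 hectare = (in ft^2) 2.662e+05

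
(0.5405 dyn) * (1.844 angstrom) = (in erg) 9.967e-09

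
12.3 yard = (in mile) 0.006989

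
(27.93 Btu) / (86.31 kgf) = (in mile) 0.02163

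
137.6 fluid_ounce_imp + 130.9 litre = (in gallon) 35.61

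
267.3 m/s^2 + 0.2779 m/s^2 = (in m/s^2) 267.6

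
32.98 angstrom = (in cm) 3.298e-07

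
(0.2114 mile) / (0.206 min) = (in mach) 0.08084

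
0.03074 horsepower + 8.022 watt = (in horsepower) 0.0415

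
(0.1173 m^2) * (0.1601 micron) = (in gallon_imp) 4.131e-06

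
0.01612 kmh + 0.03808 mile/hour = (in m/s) 0.0215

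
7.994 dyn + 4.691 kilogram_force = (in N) 46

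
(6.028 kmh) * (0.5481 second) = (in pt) 2602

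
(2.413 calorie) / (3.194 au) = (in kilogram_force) 2.155e-12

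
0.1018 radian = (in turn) 0.0162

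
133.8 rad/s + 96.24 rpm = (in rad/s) 143.9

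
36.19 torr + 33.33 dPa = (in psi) 0.7003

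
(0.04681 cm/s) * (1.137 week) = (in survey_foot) 1056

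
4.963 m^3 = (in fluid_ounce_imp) 1.747e+05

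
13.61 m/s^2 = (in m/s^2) 13.61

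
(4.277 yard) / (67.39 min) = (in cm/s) 0.09672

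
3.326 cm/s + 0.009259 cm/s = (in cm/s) 3.335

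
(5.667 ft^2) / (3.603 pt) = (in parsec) 1.342e-14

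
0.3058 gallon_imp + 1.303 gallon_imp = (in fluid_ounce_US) 247.3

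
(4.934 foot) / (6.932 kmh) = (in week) 1.291e-06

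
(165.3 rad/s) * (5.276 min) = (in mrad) 5.233e+07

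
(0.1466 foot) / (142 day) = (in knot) 7.08e-09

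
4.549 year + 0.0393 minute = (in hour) 3.985e+04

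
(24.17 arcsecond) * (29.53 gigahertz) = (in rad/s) 3.46e+06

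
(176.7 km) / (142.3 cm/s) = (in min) 2070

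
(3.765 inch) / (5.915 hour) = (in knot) 8.73e-06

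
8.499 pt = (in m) 0.002998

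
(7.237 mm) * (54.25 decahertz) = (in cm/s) 392.6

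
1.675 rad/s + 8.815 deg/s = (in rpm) 17.46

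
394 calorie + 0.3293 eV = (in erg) 1.648e+10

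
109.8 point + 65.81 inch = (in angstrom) 1.71e+10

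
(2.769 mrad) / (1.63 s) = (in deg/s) 0.09733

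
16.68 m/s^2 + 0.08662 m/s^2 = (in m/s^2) 16.77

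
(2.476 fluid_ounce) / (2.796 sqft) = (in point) 0.7991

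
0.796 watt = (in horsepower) 0.001067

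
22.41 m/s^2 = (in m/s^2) 22.41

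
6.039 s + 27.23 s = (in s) 33.27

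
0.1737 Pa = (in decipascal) 1.737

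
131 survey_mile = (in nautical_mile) 113.8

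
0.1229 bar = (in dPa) 1.229e+05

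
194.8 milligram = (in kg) 0.0001948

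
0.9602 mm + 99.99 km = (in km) 99.99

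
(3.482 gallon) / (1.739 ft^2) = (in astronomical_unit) 5.454e-13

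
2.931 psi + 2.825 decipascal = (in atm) 0.1994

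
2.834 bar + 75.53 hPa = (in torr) 2182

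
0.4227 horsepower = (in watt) 315.2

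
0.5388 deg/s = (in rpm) 0.0898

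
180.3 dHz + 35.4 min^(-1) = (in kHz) 0.01862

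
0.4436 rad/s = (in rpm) 4.236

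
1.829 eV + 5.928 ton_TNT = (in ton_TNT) 5.928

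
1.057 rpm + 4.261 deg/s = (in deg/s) 10.6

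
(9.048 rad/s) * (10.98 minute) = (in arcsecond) 1.23e+09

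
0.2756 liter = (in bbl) 0.001733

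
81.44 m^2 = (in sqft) 876.6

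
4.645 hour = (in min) 278.7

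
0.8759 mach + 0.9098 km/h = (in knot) 580.2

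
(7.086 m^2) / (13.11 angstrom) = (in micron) 5.405e+15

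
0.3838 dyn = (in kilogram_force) 3.914e-07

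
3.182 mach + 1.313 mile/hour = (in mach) 3.184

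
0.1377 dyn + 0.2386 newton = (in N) 0.2386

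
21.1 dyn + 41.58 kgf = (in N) 407.8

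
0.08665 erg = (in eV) 5.408e+10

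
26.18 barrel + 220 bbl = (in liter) 3.914e+04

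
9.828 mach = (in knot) 6505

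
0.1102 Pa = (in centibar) 0.0001102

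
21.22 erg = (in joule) 2.122e-06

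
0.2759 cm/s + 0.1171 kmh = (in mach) 0.0001036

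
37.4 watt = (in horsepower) 0.05015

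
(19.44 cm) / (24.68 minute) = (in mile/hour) 0.0002937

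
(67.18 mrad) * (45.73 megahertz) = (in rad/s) 3.072e+06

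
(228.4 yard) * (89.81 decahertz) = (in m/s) 1.876e+05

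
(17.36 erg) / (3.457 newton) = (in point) 0.001423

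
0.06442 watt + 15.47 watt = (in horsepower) 0.02083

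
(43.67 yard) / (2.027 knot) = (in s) 38.29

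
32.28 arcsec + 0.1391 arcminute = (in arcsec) 40.63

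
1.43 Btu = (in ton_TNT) 3.606e-07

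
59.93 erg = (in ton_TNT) 1.432e-15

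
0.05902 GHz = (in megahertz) 59.02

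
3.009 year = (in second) 9.489e+07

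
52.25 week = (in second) 3.16e+07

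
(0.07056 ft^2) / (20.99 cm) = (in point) 88.53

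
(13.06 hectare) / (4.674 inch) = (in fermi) 1.1e+21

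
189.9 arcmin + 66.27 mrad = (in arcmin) 417.7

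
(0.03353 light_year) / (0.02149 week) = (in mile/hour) 5.46e+10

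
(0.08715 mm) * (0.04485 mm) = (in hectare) 3.909e-13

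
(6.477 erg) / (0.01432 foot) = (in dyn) 14.84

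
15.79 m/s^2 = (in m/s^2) 15.79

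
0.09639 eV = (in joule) 1.544e-20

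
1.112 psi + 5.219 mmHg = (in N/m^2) 8363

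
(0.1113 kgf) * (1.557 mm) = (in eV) 1.061e+16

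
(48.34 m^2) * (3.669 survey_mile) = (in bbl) 1.795e+06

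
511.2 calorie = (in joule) 2139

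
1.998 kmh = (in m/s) 0.555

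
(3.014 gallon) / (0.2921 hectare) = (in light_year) 4.129e-22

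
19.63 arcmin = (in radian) 0.00571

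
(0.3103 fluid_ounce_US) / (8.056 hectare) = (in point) 3.229e-07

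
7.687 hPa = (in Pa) 768.7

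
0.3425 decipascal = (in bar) 3.425e-07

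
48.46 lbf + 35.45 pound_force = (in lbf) 83.91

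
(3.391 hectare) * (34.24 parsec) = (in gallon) 9.465e+24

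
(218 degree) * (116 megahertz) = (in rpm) 4.215e+09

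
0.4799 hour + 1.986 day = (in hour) 48.14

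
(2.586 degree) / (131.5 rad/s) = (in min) 5.72e-06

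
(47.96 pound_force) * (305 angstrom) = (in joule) 6.507e-06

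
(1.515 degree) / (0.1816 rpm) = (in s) 1.39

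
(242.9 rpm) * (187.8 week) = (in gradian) 1.839e+11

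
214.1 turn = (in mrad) 1.345e+06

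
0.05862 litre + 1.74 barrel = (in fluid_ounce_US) 9356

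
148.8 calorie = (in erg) 6.226e+09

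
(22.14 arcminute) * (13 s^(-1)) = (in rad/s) 0.08372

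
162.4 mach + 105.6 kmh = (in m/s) 5.533e+04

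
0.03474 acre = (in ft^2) 1513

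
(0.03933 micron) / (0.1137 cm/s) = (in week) 5.719e-11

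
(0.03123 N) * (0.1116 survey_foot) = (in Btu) 1.007e-06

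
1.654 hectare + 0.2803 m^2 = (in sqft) 1.78e+05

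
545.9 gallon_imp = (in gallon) 655.6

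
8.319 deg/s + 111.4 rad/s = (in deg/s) 6391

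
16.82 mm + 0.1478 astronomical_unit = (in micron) 2.211e+16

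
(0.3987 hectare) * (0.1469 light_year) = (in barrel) 3.485e+19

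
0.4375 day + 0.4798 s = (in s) 3.78e+04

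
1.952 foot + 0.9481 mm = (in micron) 5.959e+05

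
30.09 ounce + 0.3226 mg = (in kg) 0.853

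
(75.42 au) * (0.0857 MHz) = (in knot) 1.88e+18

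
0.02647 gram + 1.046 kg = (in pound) 2.306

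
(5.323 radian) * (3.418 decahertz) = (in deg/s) 1.042e+04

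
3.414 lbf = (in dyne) 1.519e+06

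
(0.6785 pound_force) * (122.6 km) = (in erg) 3.7e+12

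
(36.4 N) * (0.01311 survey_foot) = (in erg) 1.455e+06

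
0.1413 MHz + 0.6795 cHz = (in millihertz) 1.413e+08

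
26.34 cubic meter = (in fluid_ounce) 8.907e+05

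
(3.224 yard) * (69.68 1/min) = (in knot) 6.655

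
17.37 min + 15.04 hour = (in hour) 15.33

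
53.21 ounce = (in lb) 3.326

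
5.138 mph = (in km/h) 8.269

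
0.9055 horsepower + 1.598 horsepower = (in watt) 1867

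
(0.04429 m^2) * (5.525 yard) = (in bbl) 1.407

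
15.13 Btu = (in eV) 9.963e+22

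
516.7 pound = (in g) 2.344e+05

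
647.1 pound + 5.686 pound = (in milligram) 2.961e+08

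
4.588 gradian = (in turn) 0.01147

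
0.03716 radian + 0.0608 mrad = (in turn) 0.005924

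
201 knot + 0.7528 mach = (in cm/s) 3.597e+04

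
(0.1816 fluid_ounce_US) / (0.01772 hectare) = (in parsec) 9.822e-25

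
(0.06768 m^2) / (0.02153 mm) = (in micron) 3.144e+09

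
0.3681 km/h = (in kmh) 0.3681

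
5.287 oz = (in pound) 0.3304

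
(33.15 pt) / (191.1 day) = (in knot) 1.377e-09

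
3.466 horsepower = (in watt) 2585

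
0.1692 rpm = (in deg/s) 1.015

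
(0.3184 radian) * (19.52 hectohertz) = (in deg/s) 3.561e+04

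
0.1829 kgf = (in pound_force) 0.4032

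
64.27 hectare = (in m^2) 6.427e+05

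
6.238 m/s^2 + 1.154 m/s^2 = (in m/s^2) 7.392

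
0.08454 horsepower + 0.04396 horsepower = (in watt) 95.82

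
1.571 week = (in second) 9.501e+05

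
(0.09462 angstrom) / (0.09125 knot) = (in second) 2.016e-10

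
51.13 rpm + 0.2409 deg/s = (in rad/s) 5.359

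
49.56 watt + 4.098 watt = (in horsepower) 0.07196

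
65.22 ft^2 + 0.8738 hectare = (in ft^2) 9.412e+04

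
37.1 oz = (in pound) 2.319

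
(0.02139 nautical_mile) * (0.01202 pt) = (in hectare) 1.68e-08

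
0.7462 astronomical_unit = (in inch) 4.395e+12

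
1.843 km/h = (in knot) 0.9951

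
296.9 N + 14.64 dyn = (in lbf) 66.75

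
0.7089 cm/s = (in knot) 0.01378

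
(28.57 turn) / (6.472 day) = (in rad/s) 0.000321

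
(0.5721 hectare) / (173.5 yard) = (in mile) 0.02241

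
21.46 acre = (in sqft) 9.348e+05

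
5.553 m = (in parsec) 1.8e-16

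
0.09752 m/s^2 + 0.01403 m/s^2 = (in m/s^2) 0.1115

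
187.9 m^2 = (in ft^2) 2023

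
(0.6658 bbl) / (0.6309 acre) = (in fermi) 4.146e+10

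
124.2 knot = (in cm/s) 6389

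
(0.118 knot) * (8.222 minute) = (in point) 8.489e+04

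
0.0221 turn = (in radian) 0.1389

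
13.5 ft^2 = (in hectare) 0.0001254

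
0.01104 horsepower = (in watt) 8.233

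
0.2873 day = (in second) 2.482e+04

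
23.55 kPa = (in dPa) 2.355e+05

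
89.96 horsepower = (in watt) 6.708e+04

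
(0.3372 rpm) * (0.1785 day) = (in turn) 86.67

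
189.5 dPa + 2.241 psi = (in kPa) 15.47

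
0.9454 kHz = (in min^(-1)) 5.672e+04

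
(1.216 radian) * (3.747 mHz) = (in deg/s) 0.2611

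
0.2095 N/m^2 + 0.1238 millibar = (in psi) 0.001826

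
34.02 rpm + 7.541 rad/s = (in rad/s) 11.1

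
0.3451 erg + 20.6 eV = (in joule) 3.451e-08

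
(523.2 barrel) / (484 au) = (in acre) 2.839e-16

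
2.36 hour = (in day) 0.09833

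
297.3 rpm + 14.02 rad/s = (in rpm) 431.2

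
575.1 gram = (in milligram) 5.751e+05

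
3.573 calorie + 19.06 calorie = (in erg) 9.47e+08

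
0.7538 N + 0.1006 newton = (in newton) 0.8544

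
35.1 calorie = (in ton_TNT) 3.51e-08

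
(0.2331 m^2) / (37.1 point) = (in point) 5.049e+04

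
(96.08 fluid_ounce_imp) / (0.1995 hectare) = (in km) 1.368e-09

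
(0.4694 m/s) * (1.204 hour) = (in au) 1.36e-08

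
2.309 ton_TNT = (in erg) 9.661e+16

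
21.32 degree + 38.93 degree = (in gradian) 66.94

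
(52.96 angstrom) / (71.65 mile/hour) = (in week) 2.734e-16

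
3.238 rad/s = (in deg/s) 185.5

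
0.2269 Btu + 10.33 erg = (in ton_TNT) 5.722e-08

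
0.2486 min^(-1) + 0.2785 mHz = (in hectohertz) 4.422e-05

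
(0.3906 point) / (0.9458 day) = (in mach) 4.952e-12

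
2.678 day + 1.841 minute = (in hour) 64.3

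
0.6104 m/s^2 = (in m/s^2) 0.6104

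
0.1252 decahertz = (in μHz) 1.252e+06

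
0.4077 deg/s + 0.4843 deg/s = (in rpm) 0.1487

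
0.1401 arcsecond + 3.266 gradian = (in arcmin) 176.4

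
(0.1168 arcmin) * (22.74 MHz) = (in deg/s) 4.427e+04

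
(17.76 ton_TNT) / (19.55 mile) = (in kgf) 2.408e+05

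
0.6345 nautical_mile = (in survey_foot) 3855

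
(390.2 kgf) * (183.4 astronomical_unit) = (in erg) 1.05e+24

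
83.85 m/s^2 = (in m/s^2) 83.85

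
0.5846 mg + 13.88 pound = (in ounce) 222.1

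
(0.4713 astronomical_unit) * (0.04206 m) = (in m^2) 2.965e+09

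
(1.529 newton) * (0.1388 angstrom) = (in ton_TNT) 5.072e-21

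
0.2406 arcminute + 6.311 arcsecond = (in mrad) 0.1006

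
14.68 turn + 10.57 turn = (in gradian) 1.01e+04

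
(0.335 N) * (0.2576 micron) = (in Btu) 8.179e-11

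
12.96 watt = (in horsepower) 0.01738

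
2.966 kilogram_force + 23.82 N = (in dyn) 5.291e+06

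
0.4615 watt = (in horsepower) 0.0006189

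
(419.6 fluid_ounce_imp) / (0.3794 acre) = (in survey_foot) 2.548e-05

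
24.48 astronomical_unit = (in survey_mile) 2.276e+09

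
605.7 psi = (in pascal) 4.176e+06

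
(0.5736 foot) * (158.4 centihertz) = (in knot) 0.5383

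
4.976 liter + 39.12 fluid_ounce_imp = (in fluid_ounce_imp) 214.3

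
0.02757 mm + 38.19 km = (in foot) 1.253e+05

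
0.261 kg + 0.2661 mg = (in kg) 0.261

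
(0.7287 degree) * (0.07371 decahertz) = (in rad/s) 0.009375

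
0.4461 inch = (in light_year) 1.198e-18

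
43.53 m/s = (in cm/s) 4353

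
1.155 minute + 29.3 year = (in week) 1528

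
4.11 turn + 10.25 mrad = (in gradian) 1645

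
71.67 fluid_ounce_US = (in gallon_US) 0.5599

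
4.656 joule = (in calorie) 1.113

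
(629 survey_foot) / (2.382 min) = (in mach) 0.00394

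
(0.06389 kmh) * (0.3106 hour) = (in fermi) 1.984e+16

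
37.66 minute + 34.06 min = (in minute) 71.72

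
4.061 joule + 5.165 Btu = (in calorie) 1303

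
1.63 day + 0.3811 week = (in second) 3.713e+05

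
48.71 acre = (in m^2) 1.971e+05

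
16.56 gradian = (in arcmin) 894.2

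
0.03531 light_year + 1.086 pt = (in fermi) 3.341e+29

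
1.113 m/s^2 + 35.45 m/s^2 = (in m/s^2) 36.56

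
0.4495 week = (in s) 2.719e+05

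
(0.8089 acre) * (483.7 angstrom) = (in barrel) 0.0009959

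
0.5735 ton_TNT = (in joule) 2.4e+09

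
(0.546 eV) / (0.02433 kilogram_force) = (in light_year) 3.875e-35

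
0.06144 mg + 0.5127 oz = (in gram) 14.53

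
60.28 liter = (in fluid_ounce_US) 2038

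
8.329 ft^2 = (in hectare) 7.738e-05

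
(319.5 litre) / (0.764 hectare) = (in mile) 2.599e-08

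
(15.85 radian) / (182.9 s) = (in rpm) 0.8275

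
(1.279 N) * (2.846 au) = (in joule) 5.445e+11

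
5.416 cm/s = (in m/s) 0.05416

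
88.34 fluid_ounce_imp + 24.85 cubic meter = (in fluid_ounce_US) 8.404e+05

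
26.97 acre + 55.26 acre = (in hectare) 33.28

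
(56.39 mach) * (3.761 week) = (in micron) 4.368e+16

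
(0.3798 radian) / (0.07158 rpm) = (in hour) 0.01407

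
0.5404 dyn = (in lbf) 1.215e-06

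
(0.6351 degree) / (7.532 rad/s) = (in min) 2.453e-05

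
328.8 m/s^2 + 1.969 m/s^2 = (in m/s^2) 330.8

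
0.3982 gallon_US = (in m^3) 0.001507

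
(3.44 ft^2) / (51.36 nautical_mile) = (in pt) 0.009524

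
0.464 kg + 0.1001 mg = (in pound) 1.023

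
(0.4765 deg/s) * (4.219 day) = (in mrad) 3.032e+06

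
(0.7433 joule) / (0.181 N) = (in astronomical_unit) 2.745e-11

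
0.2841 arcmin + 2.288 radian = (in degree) 131.1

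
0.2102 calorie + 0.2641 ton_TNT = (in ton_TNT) 0.2641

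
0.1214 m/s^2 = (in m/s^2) 0.1214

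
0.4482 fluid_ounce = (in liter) 0.01325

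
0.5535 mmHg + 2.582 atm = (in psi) 37.96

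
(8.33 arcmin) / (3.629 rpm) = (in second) 0.006376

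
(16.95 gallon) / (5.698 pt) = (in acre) 0.007888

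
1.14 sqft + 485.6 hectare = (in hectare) 485.6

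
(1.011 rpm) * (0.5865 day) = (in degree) 3.074e+05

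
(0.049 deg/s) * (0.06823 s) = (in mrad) 0.05835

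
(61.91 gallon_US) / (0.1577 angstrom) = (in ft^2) 1.6e+11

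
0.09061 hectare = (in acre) 0.2239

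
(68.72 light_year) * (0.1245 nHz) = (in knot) 1.573e+08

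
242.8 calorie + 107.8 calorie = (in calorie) 350.6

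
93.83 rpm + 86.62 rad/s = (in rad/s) 96.45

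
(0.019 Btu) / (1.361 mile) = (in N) 0.009152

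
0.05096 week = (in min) 513.7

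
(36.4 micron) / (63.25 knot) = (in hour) 3.107e-10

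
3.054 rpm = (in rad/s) 0.3198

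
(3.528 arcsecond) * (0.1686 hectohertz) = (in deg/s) 0.01652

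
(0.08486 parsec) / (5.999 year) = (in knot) 2.69e+07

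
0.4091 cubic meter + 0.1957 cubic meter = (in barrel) 3.804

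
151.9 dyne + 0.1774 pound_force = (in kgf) 0.08062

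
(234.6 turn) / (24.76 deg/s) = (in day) 0.03948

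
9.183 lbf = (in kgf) 4.165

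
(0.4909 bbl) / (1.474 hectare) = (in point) 0.01501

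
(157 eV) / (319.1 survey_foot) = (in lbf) 5.814e-20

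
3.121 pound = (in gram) 1416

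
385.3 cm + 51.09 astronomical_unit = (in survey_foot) 2.508e+13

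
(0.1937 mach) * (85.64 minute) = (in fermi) 3.389e+20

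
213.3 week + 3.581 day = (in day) 1497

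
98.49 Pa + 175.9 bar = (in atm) 173.6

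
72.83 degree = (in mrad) 1271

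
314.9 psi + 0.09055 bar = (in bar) 21.8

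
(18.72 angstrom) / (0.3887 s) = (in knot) 9.362e-09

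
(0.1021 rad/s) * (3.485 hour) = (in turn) 203.9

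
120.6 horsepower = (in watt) 8.993e+04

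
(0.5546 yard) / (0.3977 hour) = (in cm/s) 0.03542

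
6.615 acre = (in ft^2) 2.881e+05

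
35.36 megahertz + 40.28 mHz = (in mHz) 3.536e+10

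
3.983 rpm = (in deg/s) 23.9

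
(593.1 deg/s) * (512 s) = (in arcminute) 1.822e+07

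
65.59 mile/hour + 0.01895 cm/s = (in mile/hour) 65.59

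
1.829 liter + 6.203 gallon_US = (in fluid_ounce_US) 855.8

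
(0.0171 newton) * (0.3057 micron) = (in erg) 0.05227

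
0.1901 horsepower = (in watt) 141.8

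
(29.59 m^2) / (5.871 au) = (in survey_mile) 2.093e-14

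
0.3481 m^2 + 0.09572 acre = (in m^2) 387.7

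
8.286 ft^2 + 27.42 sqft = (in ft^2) 35.71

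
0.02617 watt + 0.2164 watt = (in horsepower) 0.0003253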